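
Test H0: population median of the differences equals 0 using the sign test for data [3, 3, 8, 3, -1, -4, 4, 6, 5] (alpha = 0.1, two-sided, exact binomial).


Step 1: Discard zero differences. Original n = 9; n_eff = number of nonzero differences = 9.
Nonzero differences (with sign): +3, +3, +8, +3, -1, -4, +4, +6, +5
Step 2: Count signs: positive = 7, negative = 2.
Step 3: Under H0: P(positive) = 0.5, so the number of positives S ~ Bin(9, 0.5).
Step 4: Two-sided exact p-value = sum of Bin(9,0.5) probabilities at or below the observed probability = 0.179688.
Step 5: alpha = 0.1. fail to reject H0.

n_eff = 9, pos = 7, neg = 2, p = 0.179688, fail to reject H0.


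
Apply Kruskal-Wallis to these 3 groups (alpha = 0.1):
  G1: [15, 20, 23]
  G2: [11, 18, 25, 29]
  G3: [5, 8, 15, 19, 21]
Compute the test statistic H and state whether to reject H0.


Step 1: Combine all N = 12 observations and assign midranks.
sorted (value, group, rank): (5,G3,1), (8,G3,2), (11,G2,3), (15,G1,4.5), (15,G3,4.5), (18,G2,6), (19,G3,7), (20,G1,8), (21,G3,9), (23,G1,10), (25,G2,11), (29,G2,12)
Step 2: Sum ranks within each group.
R_1 = 22.5 (n_1 = 3)
R_2 = 32 (n_2 = 4)
R_3 = 23.5 (n_3 = 5)
Step 3: H = 12/(N(N+1)) * sum(R_i^2/n_i) - 3(N+1)
     = 12/(12*13) * (22.5^2/3 + 32^2/4 + 23.5^2/5) - 3*13
     = 0.076923 * 535.2 - 39
     = 2.169231.
Step 4: Ties present; correction factor C = 1 - 6/(12^3 - 12) = 0.996503. Corrected H = 2.169231 / 0.996503 = 2.176842.
Step 5: Under H0, H ~ chi^2(2); p-value = 0.336748.
Step 6: alpha = 0.1. fail to reject H0.

H = 2.1768, df = 2, p = 0.336748, fail to reject H0.


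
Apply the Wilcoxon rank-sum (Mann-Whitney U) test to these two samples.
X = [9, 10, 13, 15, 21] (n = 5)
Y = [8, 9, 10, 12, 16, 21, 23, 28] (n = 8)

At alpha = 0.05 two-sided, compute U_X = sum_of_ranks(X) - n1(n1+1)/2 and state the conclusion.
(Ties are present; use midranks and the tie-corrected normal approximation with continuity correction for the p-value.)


Step 1: Combine and sort all 13 observations; assign midranks.
sorted (value, group): (8,Y), (9,X), (9,Y), (10,X), (10,Y), (12,Y), (13,X), (15,X), (16,Y), (21,X), (21,Y), (23,Y), (28,Y)
ranks: 8->1, 9->2.5, 9->2.5, 10->4.5, 10->4.5, 12->6, 13->7, 15->8, 16->9, 21->10.5, 21->10.5, 23->12, 28->13
Step 2: Rank sum for X: R1 = 2.5 + 4.5 + 7 + 8 + 10.5 = 32.5.
Step 3: U_X = R1 - n1(n1+1)/2 = 32.5 - 5*6/2 = 32.5 - 15 = 17.5.
       U_Y = n1*n2 - U_X = 40 - 17.5 = 22.5.
Step 4: Ties are present, so use the tie-corrected normal approximation (with continuity correction) for the p-value.
Step 5: p-value = 0.768770; compare to alpha = 0.05. fail to reject H0.

U_X = 17.5, p = 0.768770, fail to reject H0 at alpha = 0.05.


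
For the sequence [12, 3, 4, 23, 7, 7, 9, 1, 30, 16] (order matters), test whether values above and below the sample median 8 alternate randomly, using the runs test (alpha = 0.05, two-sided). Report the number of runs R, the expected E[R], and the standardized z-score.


Step 1: Compute median = 8; label A = above, B = below.
Labels in order: ABBABBABAA  (n_A = 5, n_B = 5)
Step 2: Count runs R = 7.
Step 3: Under H0 (random ordering), E[R] = 2*n_A*n_B/(n_A+n_B) + 1 = 2*5*5/10 + 1 = 6.0000.
        Var[R] = 2*n_A*n_B*(2*n_A*n_B - n_A - n_B) / ((n_A+n_B)^2 * (n_A+n_B-1)) = 2000/900 = 2.2222.
        SD[R] = 1.4907.
Step 4: Continuity-corrected z = (R - 0.5 - E[R]) / SD[R] = (7 - 0.5 - 6.0000) / 1.4907 = 0.3354.
Step 5: Two-sided p-value via normal approximation = 2*(1 - Phi(|z|)) = 0.737316.
Step 6: alpha = 0.05. fail to reject H0.

R = 7, z = 0.3354, p = 0.737316, fail to reject H0.


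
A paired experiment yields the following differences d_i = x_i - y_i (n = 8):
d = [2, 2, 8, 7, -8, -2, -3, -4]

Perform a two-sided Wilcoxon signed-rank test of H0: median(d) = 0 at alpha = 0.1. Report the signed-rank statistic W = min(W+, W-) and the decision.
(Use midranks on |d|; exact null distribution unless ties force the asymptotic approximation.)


Step 1: Drop any zero differences (none here) and take |d_i|.
|d| = [2, 2, 8, 7, 8, 2, 3, 4]
Step 2: Midrank |d_i| (ties get averaged ranks).
ranks: |2|->2, |2|->2, |8|->7.5, |7|->6, |8|->7.5, |2|->2, |3|->4, |4|->5
Step 3: Attach original signs; sum ranks with positive sign and with negative sign.
W+ = 2 + 2 + 7.5 + 6 = 17.5
W- = 7.5 + 2 + 4 + 5 = 18.5
(Check: W+ + W- = 36 should equal n(n+1)/2 = 36.)
Step 4: Test statistic W = min(W+, W-) = 17.5.
Step 5: Ties in |d|, so use the tie-corrected normal approximation.
        E[W] = n(n+1)/4 = 8*9/4 = 18.
        Tie groups: |d|=2 (t=3), |d|=8 (t=2); sum(t^3 - t) = 30.
        Var[W] = n(n+1)(2n+1)/24 - sum(t^3-t)/48 = 1224/24 - 30/48 = 50.375.
        z = (W - E[W]) / sqrt(Var[W]) = (17.5 - 18) / 7.0975 = -0.0704.
        Two-sided p = 2*Phi(z) = 0.943838.
Step 6: alpha = 0.1. fail to reject H0.

W+ = 17.5, W- = 18.5, W = min = 17.5, p = 0.943838, fail to reject H0.


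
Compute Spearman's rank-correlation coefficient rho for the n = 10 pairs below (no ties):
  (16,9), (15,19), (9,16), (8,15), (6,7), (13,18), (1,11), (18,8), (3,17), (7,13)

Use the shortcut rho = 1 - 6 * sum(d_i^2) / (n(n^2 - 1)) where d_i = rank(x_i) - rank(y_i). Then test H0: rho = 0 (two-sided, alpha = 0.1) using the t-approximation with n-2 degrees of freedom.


Step 1: Rank x and y separately (midranks; no ties here).
rank(x): 16->9, 15->8, 9->6, 8->5, 6->3, 13->7, 1->1, 18->10, 3->2, 7->4
rank(y): 9->3, 19->10, 16->7, 15->6, 7->1, 18->9, 11->4, 8->2, 17->8, 13->5
Step 2: d_i = R_x(i) - R_y(i); compute d_i^2.
  (9-3)^2=36, (8-10)^2=4, (6-7)^2=1, (5-6)^2=1, (3-1)^2=4, (7-9)^2=4, (1-4)^2=9, (10-2)^2=64, (2-8)^2=36, (4-5)^2=1
sum(d^2) = 160.
Step 3: rho = 1 - 6*160 / (10*(10^2 - 1)) = 1 - 960/990 = 0.030303.
Step 4: Under H0, t = rho * sqrt((n-2)/(1-rho^2)) = 0.0857 ~ t(8).
Step 5: Two-sided p-value from the t-distribution with 8 df = 0.933773.
Step 6: alpha = 0.1. fail to reject H0.

rho = 0.0303, p = 0.933773, fail to reject H0 at alpha = 0.1.


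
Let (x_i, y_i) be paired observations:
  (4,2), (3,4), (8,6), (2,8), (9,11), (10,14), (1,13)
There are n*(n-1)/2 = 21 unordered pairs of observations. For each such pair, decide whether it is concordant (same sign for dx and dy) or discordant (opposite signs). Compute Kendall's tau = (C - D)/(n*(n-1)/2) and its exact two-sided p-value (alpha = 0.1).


Step 1: Enumerate the 21 unordered pairs (i,j) with i<j and classify each by sign(x_j-x_i) * sign(y_j-y_i).
  (1,2):dx=-1,dy=+2->D; (1,3):dx=+4,dy=+4->C; (1,4):dx=-2,dy=+6->D; (1,5):dx=+5,dy=+9->C
  (1,6):dx=+6,dy=+12->C; (1,7):dx=-3,dy=+11->D; (2,3):dx=+5,dy=+2->C; (2,4):dx=-1,dy=+4->D
  (2,5):dx=+6,dy=+7->C; (2,6):dx=+7,dy=+10->C; (2,7):dx=-2,dy=+9->D; (3,4):dx=-6,dy=+2->D
  (3,5):dx=+1,dy=+5->C; (3,6):dx=+2,dy=+8->C; (3,7):dx=-7,dy=+7->D; (4,5):dx=+7,dy=+3->C
  (4,6):dx=+8,dy=+6->C; (4,7):dx=-1,dy=+5->D; (5,6):dx=+1,dy=+3->C; (5,7):dx=-8,dy=+2->D
  (6,7):dx=-9,dy=-1->C
Step 2: C = 12, D = 9, total pairs = 21.
Step 3: tau = (C - D)/(n(n-1)/2) = (12 - 9)/21 = 0.142857.
Step 4: Exact two-sided p-value (enumerate n! = 5040 permutations of y under H0): p = 0.772619.
Step 5: alpha = 0.1. fail to reject H0.

tau_b = 0.1429 (C=12, D=9), p = 0.772619, fail to reject H0.


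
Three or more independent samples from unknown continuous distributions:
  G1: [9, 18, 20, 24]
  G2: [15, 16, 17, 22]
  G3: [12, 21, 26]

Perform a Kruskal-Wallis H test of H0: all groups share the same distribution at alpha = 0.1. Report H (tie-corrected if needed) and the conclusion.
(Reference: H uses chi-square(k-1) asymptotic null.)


Step 1: Combine all N = 11 observations and assign midranks.
sorted (value, group, rank): (9,G1,1), (12,G3,2), (15,G2,3), (16,G2,4), (17,G2,5), (18,G1,6), (20,G1,7), (21,G3,8), (22,G2,9), (24,G1,10), (26,G3,11)
Step 2: Sum ranks within each group.
R_1 = 24 (n_1 = 4)
R_2 = 21 (n_2 = 4)
R_3 = 21 (n_3 = 3)
Step 3: H = 12/(N(N+1)) * sum(R_i^2/n_i) - 3(N+1)
     = 12/(11*12) * (24^2/4 + 21^2/4 + 21^2/3) - 3*12
     = 0.090909 * 401.25 - 36
     = 0.477273.
Step 4: No ties, so H is used without correction.
Step 5: Under H0, H ~ chi^2(2); p-value = 0.787701.
Step 6: alpha = 0.1. fail to reject H0.

H = 0.4773, df = 2, p = 0.787701, fail to reject H0.


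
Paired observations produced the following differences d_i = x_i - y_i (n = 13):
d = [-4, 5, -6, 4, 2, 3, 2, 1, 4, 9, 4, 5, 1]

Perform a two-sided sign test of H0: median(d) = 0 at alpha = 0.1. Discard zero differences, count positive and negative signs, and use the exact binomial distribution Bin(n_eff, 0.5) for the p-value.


Step 1: Discard zero differences. Original n = 13; n_eff = number of nonzero differences = 13.
Nonzero differences (with sign): -4, +5, -6, +4, +2, +3, +2, +1, +4, +9, +4, +5, +1
Step 2: Count signs: positive = 11, negative = 2.
Step 3: Under H0: P(positive) = 0.5, so the number of positives S ~ Bin(13, 0.5).
Step 4: Two-sided exact p-value = sum of Bin(13,0.5) probabilities at or below the observed probability = 0.022461.
Step 5: alpha = 0.1. reject H0.

n_eff = 13, pos = 11, neg = 2, p = 0.022461, reject H0.


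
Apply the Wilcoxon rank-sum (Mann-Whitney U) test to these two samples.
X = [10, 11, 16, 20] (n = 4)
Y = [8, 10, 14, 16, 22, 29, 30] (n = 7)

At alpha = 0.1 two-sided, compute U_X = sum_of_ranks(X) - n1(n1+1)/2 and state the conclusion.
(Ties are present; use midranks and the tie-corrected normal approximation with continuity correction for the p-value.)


Step 1: Combine and sort all 11 observations; assign midranks.
sorted (value, group): (8,Y), (10,X), (10,Y), (11,X), (14,Y), (16,X), (16,Y), (20,X), (22,Y), (29,Y), (30,Y)
ranks: 8->1, 10->2.5, 10->2.5, 11->4, 14->5, 16->6.5, 16->6.5, 20->8, 22->9, 29->10, 30->11
Step 2: Rank sum for X: R1 = 2.5 + 4 + 6.5 + 8 = 21.
Step 3: U_X = R1 - n1(n1+1)/2 = 21 - 4*5/2 = 21 - 10 = 11.
       U_Y = n1*n2 - U_X = 28 - 11 = 17.
Step 4: Ties are present, so use the tie-corrected normal approximation (with continuity correction) for the p-value.
Step 5: p-value = 0.635059; compare to alpha = 0.1. fail to reject H0.

U_X = 11, p = 0.635059, fail to reject H0 at alpha = 0.1.


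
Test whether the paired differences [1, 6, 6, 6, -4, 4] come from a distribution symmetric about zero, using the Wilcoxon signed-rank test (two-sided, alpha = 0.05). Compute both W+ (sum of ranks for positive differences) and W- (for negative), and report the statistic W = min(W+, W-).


Step 1: Drop any zero differences (none here) and take |d_i|.
|d| = [1, 6, 6, 6, 4, 4]
Step 2: Midrank |d_i| (ties get averaged ranks).
ranks: |1|->1, |6|->5, |6|->5, |6|->5, |4|->2.5, |4|->2.5
Step 3: Attach original signs; sum ranks with positive sign and with negative sign.
W+ = 1 + 5 + 5 + 5 + 2.5 = 18.5
W- = 2.5 = 2.5
(Check: W+ + W- = 21 should equal n(n+1)/2 = 21.)
Step 4: Test statistic W = min(W+, W-) = 2.5.
Step 5: Ties in |d|, so use the tie-corrected normal approximation.
        E[W] = n(n+1)/4 = 6*7/4 = 10.5.
        Tie groups: |d|=4 (t=2), |d|=6 (t=3); sum(t^3 - t) = 30.
        Var[W] = n(n+1)(2n+1)/24 - sum(t^3-t)/48 = 546/24 - 30/48 = 22.125.
        z = (W - E[W]) / sqrt(Var[W]) = (2.5 - 10.5) / 4.7037 = -1.7008.
        Two-sided p = 2*Phi(z) = 0.088984.
Step 6: alpha = 0.05. fail to reject H0.

W+ = 18.5, W- = 2.5, W = min = 2.5, p = 0.088984, fail to reject H0.


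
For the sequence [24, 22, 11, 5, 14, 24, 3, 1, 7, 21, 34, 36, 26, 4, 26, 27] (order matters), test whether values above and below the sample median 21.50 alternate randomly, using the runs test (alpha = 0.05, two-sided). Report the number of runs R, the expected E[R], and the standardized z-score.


Step 1: Compute median = 21.50; label A = above, B = below.
Labels in order: AABBBABBBBAAABAA  (n_A = 8, n_B = 8)
Step 2: Count runs R = 7.
Step 3: Under H0 (random ordering), E[R] = 2*n_A*n_B/(n_A+n_B) + 1 = 2*8*8/16 + 1 = 9.0000.
        Var[R] = 2*n_A*n_B*(2*n_A*n_B - n_A - n_B) / ((n_A+n_B)^2 * (n_A+n_B-1)) = 14336/3840 = 3.7333.
        SD[R] = 1.9322.
Step 4: Continuity-corrected z = (R + 0.5 - E[R]) / SD[R] = (7 + 0.5 - 9.0000) / 1.9322 = -0.7763.
Step 5: Two-sided p-value via normal approximation = 2*(1 - Phi(|z|)) = 0.437558.
Step 6: alpha = 0.05. fail to reject H0.

R = 7, z = -0.7763, p = 0.437558, fail to reject H0.


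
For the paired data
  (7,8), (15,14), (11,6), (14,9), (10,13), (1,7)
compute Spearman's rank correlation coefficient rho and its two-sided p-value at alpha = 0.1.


Step 1: Rank x and y separately (midranks; no ties here).
rank(x): 7->2, 15->6, 11->4, 14->5, 10->3, 1->1
rank(y): 8->3, 14->6, 6->1, 9->4, 13->5, 7->2
Step 2: d_i = R_x(i) - R_y(i); compute d_i^2.
  (2-3)^2=1, (6-6)^2=0, (4-1)^2=9, (5-4)^2=1, (3-5)^2=4, (1-2)^2=1
sum(d^2) = 16.
Step 3: rho = 1 - 6*16 / (6*(6^2 - 1)) = 1 - 96/210 = 0.542857.
Step 4: Under H0, t = rho * sqrt((n-2)/(1-rho^2)) = 1.2928 ~ t(4).
Step 5: Two-sided p-value from the t-distribution with 4 df = 0.265703.
Step 6: alpha = 0.1. fail to reject H0.

rho = 0.5429, p = 0.265703, fail to reject H0 at alpha = 0.1.


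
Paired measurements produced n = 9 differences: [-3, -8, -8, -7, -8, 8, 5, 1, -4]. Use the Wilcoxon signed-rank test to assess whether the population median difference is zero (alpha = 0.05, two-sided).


Step 1: Drop any zero differences (none here) and take |d_i|.
|d| = [3, 8, 8, 7, 8, 8, 5, 1, 4]
Step 2: Midrank |d_i| (ties get averaged ranks).
ranks: |3|->2, |8|->7.5, |8|->7.5, |7|->5, |8|->7.5, |8|->7.5, |5|->4, |1|->1, |4|->3
Step 3: Attach original signs; sum ranks with positive sign and with negative sign.
W+ = 7.5 + 4 + 1 = 12.5
W- = 2 + 7.5 + 7.5 + 5 + 7.5 + 3 = 32.5
(Check: W+ + W- = 45 should equal n(n+1)/2 = 45.)
Step 4: Test statistic W = min(W+, W-) = 12.5.
Step 5: Ties in |d|, so use the tie-corrected normal approximation.
        E[W] = n(n+1)/4 = 9*10/4 = 22.5.
        Tie groups: |d|=8 (t=4); sum(t^3 - t) = 60.
        Var[W] = n(n+1)(2n+1)/24 - sum(t^3-t)/48 = 1710/24 - 60/48 = 70.
        z = (W - E[W]) / sqrt(Var[W]) = (12.5 - 22.5) / 8.3666 = -1.1952.
        Two-sided p = 2*Phi(z) = 0.231998.
Step 6: alpha = 0.05. fail to reject H0.

W+ = 12.5, W- = 32.5, W = min = 12.5, p = 0.231998, fail to reject H0.


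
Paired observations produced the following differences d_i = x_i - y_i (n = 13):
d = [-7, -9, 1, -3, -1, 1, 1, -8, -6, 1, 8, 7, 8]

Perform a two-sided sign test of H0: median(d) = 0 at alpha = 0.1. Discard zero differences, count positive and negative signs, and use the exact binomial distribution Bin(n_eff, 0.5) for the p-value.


Step 1: Discard zero differences. Original n = 13; n_eff = number of nonzero differences = 13.
Nonzero differences (with sign): -7, -9, +1, -3, -1, +1, +1, -8, -6, +1, +8, +7, +8
Step 2: Count signs: positive = 7, negative = 6.
Step 3: Under H0: P(positive) = 0.5, so the number of positives S ~ Bin(13, 0.5).
Step 4: Two-sided exact p-value = sum of Bin(13,0.5) probabilities at or below the observed probability = 1.000000.
Step 5: alpha = 0.1. fail to reject H0.

n_eff = 13, pos = 7, neg = 6, p = 1.000000, fail to reject H0.


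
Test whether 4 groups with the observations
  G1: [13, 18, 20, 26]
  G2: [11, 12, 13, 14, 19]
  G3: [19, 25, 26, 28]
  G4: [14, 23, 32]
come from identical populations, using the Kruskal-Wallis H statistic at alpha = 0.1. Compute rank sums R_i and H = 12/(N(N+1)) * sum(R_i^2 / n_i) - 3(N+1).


Step 1: Combine all N = 16 observations and assign midranks.
sorted (value, group, rank): (11,G2,1), (12,G2,2), (13,G1,3.5), (13,G2,3.5), (14,G2,5.5), (14,G4,5.5), (18,G1,7), (19,G2,8.5), (19,G3,8.5), (20,G1,10), (23,G4,11), (25,G3,12), (26,G1,13.5), (26,G3,13.5), (28,G3,15), (32,G4,16)
Step 2: Sum ranks within each group.
R_1 = 34 (n_1 = 4)
R_2 = 20.5 (n_2 = 5)
R_3 = 49 (n_3 = 4)
R_4 = 32.5 (n_4 = 3)
Step 3: H = 12/(N(N+1)) * sum(R_i^2/n_i) - 3(N+1)
     = 12/(16*17) * (34^2/4 + 20.5^2/5 + 49^2/4 + 32.5^2/3) - 3*17
     = 0.044118 * 1325.38 - 51
     = 7.472794.
Step 4: Ties present; correction factor C = 1 - 24/(16^3 - 16) = 0.994118. Corrected H = 7.472794 / 0.994118 = 7.517012.
Step 5: Under H0, H ~ chi^2(3); p-value = 0.057123.
Step 6: alpha = 0.1. reject H0.

H = 7.5170, df = 3, p = 0.057123, reject H0.


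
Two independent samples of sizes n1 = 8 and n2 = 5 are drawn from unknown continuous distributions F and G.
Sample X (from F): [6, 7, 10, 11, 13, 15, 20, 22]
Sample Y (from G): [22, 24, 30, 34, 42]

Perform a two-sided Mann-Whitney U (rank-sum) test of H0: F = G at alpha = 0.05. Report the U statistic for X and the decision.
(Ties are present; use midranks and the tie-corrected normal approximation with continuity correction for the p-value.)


Step 1: Combine and sort all 13 observations; assign midranks.
sorted (value, group): (6,X), (7,X), (10,X), (11,X), (13,X), (15,X), (20,X), (22,X), (22,Y), (24,Y), (30,Y), (34,Y), (42,Y)
ranks: 6->1, 7->2, 10->3, 11->4, 13->5, 15->6, 20->7, 22->8.5, 22->8.5, 24->10, 30->11, 34->12, 42->13
Step 2: Rank sum for X: R1 = 1 + 2 + 3 + 4 + 5 + 6 + 7 + 8.5 = 36.5.
Step 3: U_X = R1 - n1(n1+1)/2 = 36.5 - 8*9/2 = 36.5 - 36 = 0.5.
       U_Y = n1*n2 - U_X = 40 - 0.5 = 39.5.
Step 4: Ties are present, so use the tie-corrected normal approximation (with continuity correction) for the p-value.
Step 5: p-value = 0.005350; compare to alpha = 0.05. reject H0.

U_X = 0.5, p = 0.005350, reject H0 at alpha = 0.05.


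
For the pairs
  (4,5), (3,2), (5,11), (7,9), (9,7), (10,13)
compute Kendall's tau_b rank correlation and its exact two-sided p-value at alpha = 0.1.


Step 1: Enumerate the 15 unordered pairs (i,j) with i<j and classify each by sign(x_j-x_i) * sign(y_j-y_i).
  (1,2):dx=-1,dy=-3->C; (1,3):dx=+1,dy=+6->C; (1,4):dx=+3,dy=+4->C; (1,5):dx=+5,dy=+2->C
  (1,6):dx=+6,dy=+8->C; (2,3):dx=+2,dy=+9->C; (2,4):dx=+4,dy=+7->C; (2,5):dx=+6,dy=+5->C
  (2,6):dx=+7,dy=+11->C; (3,4):dx=+2,dy=-2->D; (3,5):dx=+4,dy=-4->D; (3,6):dx=+5,dy=+2->C
  (4,5):dx=+2,dy=-2->D; (4,6):dx=+3,dy=+4->C; (5,6):dx=+1,dy=+6->C
Step 2: C = 12, D = 3, total pairs = 15.
Step 3: tau = (C - D)/(n(n-1)/2) = (12 - 3)/15 = 0.600000.
Step 4: Exact two-sided p-value (enumerate n! = 720 permutations of y under H0): p = 0.136111.
Step 5: alpha = 0.1. fail to reject H0.

tau_b = 0.6000 (C=12, D=3), p = 0.136111, fail to reject H0.


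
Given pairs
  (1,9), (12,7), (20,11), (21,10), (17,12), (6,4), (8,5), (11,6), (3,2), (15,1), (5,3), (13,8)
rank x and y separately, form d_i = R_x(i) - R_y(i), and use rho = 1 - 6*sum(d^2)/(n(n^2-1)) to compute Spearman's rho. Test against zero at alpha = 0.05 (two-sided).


Step 1: Rank x and y separately (midranks; no ties here).
rank(x): 1->1, 12->7, 20->11, 21->12, 17->10, 6->4, 8->5, 11->6, 3->2, 15->9, 5->3, 13->8
rank(y): 9->9, 7->7, 11->11, 10->10, 12->12, 4->4, 5->5, 6->6, 2->2, 1->1, 3->3, 8->8
Step 2: d_i = R_x(i) - R_y(i); compute d_i^2.
  (1-9)^2=64, (7-7)^2=0, (11-11)^2=0, (12-10)^2=4, (10-12)^2=4, (4-4)^2=0, (5-5)^2=0, (6-6)^2=0, (2-2)^2=0, (9-1)^2=64, (3-3)^2=0, (8-8)^2=0
sum(d^2) = 136.
Step 3: rho = 1 - 6*136 / (12*(12^2 - 1)) = 1 - 816/1716 = 0.524476.
Step 4: Under H0, t = rho * sqrt((n-2)/(1-rho^2)) = 1.9480 ~ t(10).
Step 5: Two-sided p-value from the t-distribution with 10 df = 0.080019.
Step 6: alpha = 0.05. fail to reject H0.

rho = 0.5245, p = 0.080019, fail to reject H0 at alpha = 0.05.


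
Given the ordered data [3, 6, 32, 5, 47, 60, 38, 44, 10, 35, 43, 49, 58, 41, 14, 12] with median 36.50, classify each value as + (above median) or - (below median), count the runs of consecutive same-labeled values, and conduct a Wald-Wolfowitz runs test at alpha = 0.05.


Step 1: Compute median = 36.50; label A = above, B = below.
Labels in order: BBBBAAAABBAAAABB  (n_A = 8, n_B = 8)
Step 2: Count runs R = 5.
Step 3: Under H0 (random ordering), E[R] = 2*n_A*n_B/(n_A+n_B) + 1 = 2*8*8/16 + 1 = 9.0000.
        Var[R] = 2*n_A*n_B*(2*n_A*n_B - n_A - n_B) / ((n_A+n_B)^2 * (n_A+n_B-1)) = 14336/3840 = 3.7333.
        SD[R] = 1.9322.
Step 4: Continuity-corrected z = (R + 0.5 - E[R]) / SD[R] = (5 + 0.5 - 9.0000) / 1.9322 = -1.8114.
Step 5: Two-sided p-value via normal approximation = 2*(1 - Phi(|z|)) = 0.070076.
Step 6: alpha = 0.05. fail to reject H0.

R = 5, z = -1.8114, p = 0.070076, fail to reject H0.


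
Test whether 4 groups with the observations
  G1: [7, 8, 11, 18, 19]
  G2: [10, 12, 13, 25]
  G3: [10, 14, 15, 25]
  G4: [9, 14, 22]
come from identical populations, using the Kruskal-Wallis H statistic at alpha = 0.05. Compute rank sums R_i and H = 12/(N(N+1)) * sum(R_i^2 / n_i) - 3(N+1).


Step 1: Combine all N = 16 observations and assign midranks.
sorted (value, group, rank): (7,G1,1), (8,G1,2), (9,G4,3), (10,G2,4.5), (10,G3,4.5), (11,G1,6), (12,G2,7), (13,G2,8), (14,G3,9.5), (14,G4,9.5), (15,G3,11), (18,G1,12), (19,G1,13), (22,G4,14), (25,G2,15.5), (25,G3,15.5)
Step 2: Sum ranks within each group.
R_1 = 34 (n_1 = 5)
R_2 = 35 (n_2 = 4)
R_3 = 40.5 (n_3 = 4)
R_4 = 26.5 (n_4 = 3)
Step 3: H = 12/(N(N+1)) * sum(R_i^2/n_i) - 3(N+1)
     = 12/(16*17) * (34^2/5 + 35^2/4 + 40.5^2/4 + 26.5^2/3) - 3*17
     = 0.044118 * 1181.6 - 51
     = 1.129228.
Step 4: Ties present; correction factor C = 1 - 18/(16^3 - 16) = 0.995588. Corrected H = 1.129228 / 0.995588 = 1.134232.
Step 5: Under H0, H ~ chi^2(3); p-value = 0.768817.
Step 6: alpha = 0.05. fail to reject H0.

H = 1.1342, df = 3, p = 0.768817, fail to reject H0.


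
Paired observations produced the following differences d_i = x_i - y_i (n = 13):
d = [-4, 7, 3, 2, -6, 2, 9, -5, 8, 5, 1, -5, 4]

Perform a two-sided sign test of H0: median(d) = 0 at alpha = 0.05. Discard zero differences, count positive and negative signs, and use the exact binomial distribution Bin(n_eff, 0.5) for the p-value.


Step 1: Discard zero differences. Original n = 13; n_eff = number of nonzero differences = 13.
Nonzero differences (with sign): -4, +7, +3, +2, -6, +2, +9, -5, +8, +5, +1, -5, +4
Step 2: Count signs: positive = 9, negative = 4.
Step 3: Under H0: P(positive) = 0.5, so the number of positives S ~ Bin(13, 0.5).
Step 4: Two-sided exact p-value = sum of Bin(13,0.5) probabilities at or below the observed probability = 0.266846.
Step 5: alpha = 0.05. fail to reject H0.

n_eff = 13, pos = 9, neg = 4, p = 0.266846, fail to reject H0.


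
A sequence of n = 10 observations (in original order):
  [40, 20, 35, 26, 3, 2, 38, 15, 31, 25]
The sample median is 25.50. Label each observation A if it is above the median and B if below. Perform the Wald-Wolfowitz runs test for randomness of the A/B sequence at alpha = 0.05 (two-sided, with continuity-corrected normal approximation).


Step 1: Compute median = 25.50; label A = above, B = below.
Labels in order: ABAABBABAB  (n_A = 5, n_B = 5)
Step 2: Count runs R = 8.
Step 3: Under H0 (random ordering), E[R] = 2*n_A*n_B/(n_A+n_B) + 1 = 2*5*5/10 + 1 = 6.0000.
        Var[R] = 2*n_A*n_B*(2*n_A*n_B - n_A - n_B) / ((n_A+n_B)^2 * (n_A+n_B-1)) = 2000/900 = 2.2222.
        SD[R] = 1.4907.
Step 4: Continuity-corrected z = (R - 0.5 - E[R]) / SD[R] = (8 - 0.5 - 6.0000) / 1.4907 = 1.0062.
Step 5: Two-sided p-value via normal approximation = 2*(1 - Phi(|z|)) = 0.314305.
Step 6: alpha = 0.05. fail to reject H0.

R = 8, z = 1.0062, p = 0.314305, fail to reject H0.


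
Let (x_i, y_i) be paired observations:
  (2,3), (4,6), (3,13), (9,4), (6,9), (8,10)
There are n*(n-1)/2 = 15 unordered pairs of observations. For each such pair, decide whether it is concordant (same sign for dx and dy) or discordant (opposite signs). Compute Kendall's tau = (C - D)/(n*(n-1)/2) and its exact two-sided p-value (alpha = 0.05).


Step 1: Enumerate the 15 unordered pairs (i,j) with i<j and classify each by sign(x_j-x_i) * sign(y_j-y_i).
  (1,2):dx=+2,dy=+3->C; (1,3):dx=+1,dy=+10->C; (1,4):dx=+7,dy=+1->C; (1,5):dx=+4,dy=+6->C
  (1,6):dx=+6,dy=+7->C; (2,3):dx=-1,dy=+7->D; (2,4):dx=+5,dy=-2->D; (2,5):dx=+2,dy=+3->C
  (2,6):dx=+4,dy=+4->C; (3,4):dx=+6,dy=-9->D; (3,5):dx=+3,dy=-4->D; (3,6):dx=+5,dy=-3->D
  (4,5):dx=-3,dy=+5->D; (4,6):dx=-1,dy=+6->D; (5,6):dx=+2,dy=+1->C
Step 2: C = 8, D = 7, total pairs = 15.
Step 3: tau = (C - D)/(n(n-1)/2) = (8 - 7)/15 = 0.066667.
Step 4: Exact two-sided p-value (enumerate n! = 720 permutations of y under H0): p = 1.000000.
Step 5: alpha = 0.05. fail to reject H0.

tau_b = 0.0667 (C=8, D=7), p = 1.000000, fail to reject H0.


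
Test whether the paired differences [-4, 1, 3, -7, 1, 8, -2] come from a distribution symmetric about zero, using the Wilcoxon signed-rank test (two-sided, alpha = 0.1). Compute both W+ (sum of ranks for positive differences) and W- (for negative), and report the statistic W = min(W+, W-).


Step 1: Drop any zero differences (none here) and take |d_i|.
|d| = [4, 1, 3, 7, 1, 8, 2]
Step 2: Midrank |d_i| (ties get averaged ranks).
ranks: |4|->5, |1|->1.5, |3|->4, |7|->6, |1|->1.5, |8|->7, |2|->3
Step 3: Attach original signs; sum ranks with positive sign and with negative sign.
W+ = 1.5 + 4 + 1.5 + 7 = 14
W- = 5 + 6 + 3 = 14
(Check: W+ + W- = 28 should equal n(n+1)/2 = 28.)
Step 4: Test statistic W = min(W+, W-) = 14.
Step 5: Ties in |d|, so use the tie-corrected normal approximation.
        E[W] = n(n+1)/4 = 7*8/4 = 14.
        Tie groups: |d|=1 (t=2); sum(t^3 - t) = 6.
        Var[W] = n(n+1)(2n+1)/24 - sum(t^3-t)/48 = 840/24 - 6/48 = 34.875.
        z = (W - E[W]) / sqrt(Var[W]) = (14 - 14) / 5.9055 = 0.0000.
        Two-sided p = 2*Phi(z) = 1.000000.
Step 6: alpha = 0.1. fail to reject H0.

W+ = 14, W- = 14, W = min = 14, p = 1.000000, fail to reject H0.


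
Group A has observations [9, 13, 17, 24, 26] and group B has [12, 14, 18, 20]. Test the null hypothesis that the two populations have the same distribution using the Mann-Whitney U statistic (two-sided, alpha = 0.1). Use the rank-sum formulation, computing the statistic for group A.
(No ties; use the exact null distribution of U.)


Step 1: Combine and sort all 9 observations; assign midranks.
sorted (value, group): (9,X), (12,Y), (13,X), (14,Y), (17,X), (18,Y), (20,Y), (24,X), (26,X)
ranks: 9->1, 12->2, 13->3, 14->4, 17->5, 18->6, 20->7, 24->8, 26->9
Step 2: Rank sum for X: R1 = 1 + 3 + 5 + 8 + 9 = 26.
Step 3: U_X = R1 - n1(n1+1)/2 = 26 - 5*6/2 = 26 - 15 = 11.
       U_Y = n1*n2 - U_X = 20 - 11 = 9.
Step 4: No ties, so the exact null distribution of U (based on enumerating the C(9,5) = 126 equally likely rank assignments) gives the two-sided p-value.
Step 5: p-value = 0.904762; compare to alpha = 0.1. fail to reject H0.

U_X = 11, p = 0.904762, fail to reject H0 at alpha = 0.1.


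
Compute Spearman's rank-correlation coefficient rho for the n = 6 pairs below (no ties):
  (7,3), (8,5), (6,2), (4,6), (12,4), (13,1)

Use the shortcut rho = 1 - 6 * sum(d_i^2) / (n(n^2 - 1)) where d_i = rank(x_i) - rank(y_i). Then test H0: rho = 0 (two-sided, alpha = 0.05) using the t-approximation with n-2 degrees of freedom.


Step 1: Rank x and y separately (midranks; no ties here).
rank(x): 7->3, 8->4, 6->2, 4->1, 12->5, 13->6
rank(y): 3->3, 5->5, 2->2, 6->6, 4->4, 1->1
Step 2: d_i = R_x(i) - R_y(i); compute d_i^2.
  (3-3)^2=0, (4-5)^2=1, (2-2)^2=0, (1-6)^2=25, (5-4)^2=1, (6-1)^2=25
sum(d^2) = 52.
Step 3: rho = 1 - 6*52 / (6*(6^2 - 1)) = 1 - 312/210 = -0.485714.
Step 4: Under H0, t = rho * sqrt((n-2)/(1-rho^2)) = -1.1113 ~ t(4).
Step 5: Two-sided p-value from the t-distribution with 4 df = 0.328723.
Step 6: alpha = 0.05. fail to reject H0.

rho = -0.4857, p = 0.328723, fail to reject H0 at alpha = 0.05.


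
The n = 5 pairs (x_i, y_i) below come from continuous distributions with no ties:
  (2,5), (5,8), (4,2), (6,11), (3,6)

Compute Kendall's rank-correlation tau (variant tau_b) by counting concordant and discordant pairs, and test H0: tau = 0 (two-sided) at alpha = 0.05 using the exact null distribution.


Step 1: Enumerate the 10 unordered pairs (i,j) with i<j and classify each by sign(x_j-x_i) * sign(y_j-y_i).
  (1,2):dx=+3,dy=+3->C; (1,3):dx=+2,dy=-3->D; (1,4):dx=+4,dy=+6->C; (1,5):dx=+1,dy=+1->C
  (2,3):dx=-1,dy=-6->C; (2,4):dx=+1,dy=+3->C; (2,5):dx=-2,dy=-2->C; (3,4):dx=+2,dy=+9->C
  (3,5):dx=-1,dy=+4->D; (4,5):dx=-3,dy=-5->C
Step 2: C = 8, D = 2, total pairs = 10.
Step 3: tau = (C - D)/(n(n-1)/2) = (8 - 2)/10 = 0.600000.
Step 4: Exact two-sided p-value (enumerate n! = 120 permutations of y under H0): p = 0.233333.
Step 5: alpha = 0.05. fail to reject H0.

tau_b = 0.6000 (C=8, D=2), p = 0.233333, fail to reject H0.


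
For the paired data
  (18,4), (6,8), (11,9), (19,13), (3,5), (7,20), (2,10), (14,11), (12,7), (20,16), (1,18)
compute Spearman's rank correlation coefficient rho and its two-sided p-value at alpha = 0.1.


Step 1: Rank x and y separately (midranks; no ties here).
rank(x): 18->9, 6->4, 11->6, 19->10, 3->3, 7->5, 2->2, 14->8, 12->7, 20->11, 1->1
rank(y): 4->1, 8->4, 9->5, 13->8, 5->2, 20->11, 10->6, 11->7, 7->3, 16->9, 18->10
Step 2: d_i = R_x(i) - R_y(i); compute d_i^2.
  (9-1)^2=64, (4-4)^2=0, (6-5)^2=1, (10-8)^2=4, (3-2)^2=1, (5-11)^2=36, (2-6)^2=16, (8-7)^2=1, (7-3)^2=16, (11-9)^2=4, (1-10)^2=81
sum(d^2) = 224.
Step 3: rho = 1 - 6*224 / (11*(11^2 - 1)) = 1 - 1344/1320 = -0.018182.
Step 4: Under H0, t = rho * sqrt((n-2)/(1-rho^2)) = -0.0546 ~ t(9).
Step 5: Two-sided p-value from the t-distribution with 9 df = 0.957685.
Step 6: alpha = 0.1. fail to reject H0.

rho = -0.0182, p = 0.957685, fail to reject H0 at alpha = 0.1.


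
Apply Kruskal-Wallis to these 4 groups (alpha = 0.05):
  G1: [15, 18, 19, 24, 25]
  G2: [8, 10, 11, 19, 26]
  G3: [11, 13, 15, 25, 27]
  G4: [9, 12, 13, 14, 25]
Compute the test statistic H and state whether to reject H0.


Step 1: Combine all N = 20 observations and assign midranks.
sorted (value, group, rank): (8,G2,1), (9,G4,2), (10,G2,3), (11,G2,4.5), (11,G3,4.5), (12,G4,6), (13,G3,7.5), (13,G4,7.5), (14,G4,9), (15,G1,10.5), (15,G3,10.5), (18,G1,12), (19,G1,13.5), (19,G2,13.5), (24,G1,15), (25,G1,17), (25,G3,17), (25,G4,17), (26,G2,19), (27,G3,20)
Step 2: Sum ranks within each group.
R_1 = 68 (n_1 = 5)
R_2 = 41 (n_2 = 5)
R_3 = 59.5 (n_3 = 5)
R_4 = 41.5 (n_4 = 5)
Step 3: H = 12/(N(N+1)) * sum(R_i^2/n_i) - 3(N+1)
     = 12/(20*21) * (68^2/5 + 41^2/5 + 59.5^2/5 + 41.5^2/5) - 3*21
     = 0.028571 * 2313.5 - 63
     = 3.100000.
Step 4: Ties present; correction factor C = 1 - 48/(20^3 - 20) = 0.993985. Corrected H = 3.100000 / 0.993985 = 3.118759.
Step 5: Under H0, H ~ chi^2(3); p-value = 0.373675.
Step 6: alpha = 0.05. fail to reject H0.

H = 3.1188, df = 3, p = 0.373675, fail to reject H0.


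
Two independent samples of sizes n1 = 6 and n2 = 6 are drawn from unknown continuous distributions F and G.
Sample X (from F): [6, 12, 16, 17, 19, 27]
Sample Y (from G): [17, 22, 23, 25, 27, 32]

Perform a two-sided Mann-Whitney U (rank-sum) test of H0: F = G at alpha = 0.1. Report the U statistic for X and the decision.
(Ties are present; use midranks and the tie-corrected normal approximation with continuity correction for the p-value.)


Step 1: Combine and sort all 12 observations; assign midranks.
sorted (value, group): (6,X), (12,X), (16,X), (17,X), (17,Y), (19,X), (22,Y), (23,Y), (25,Y), (27,X), (27,Y), (32,Y)
ranks: 6->1, 12->2, 16->3, 17->4.5, 17->4.5, 19->6, 22->7, 23->8, 25->9, 27->10.5, 27->10.5, 32->12
Step 2: Rank sum for X: R1 = 1 + 2 + 3 + 4.5 + 6 + 10.5 = 27.
Step 3: U_X = R1 - n1(n1+1)/2 = 27 - 6*7/2 = 27 - 21 = 6.
       U_Y = n1*n2 - U_X = 36 - 6 = 30.
Step 4: Ties are present, so use the tie-corrected normal approximation (with continuity correction) for the p-value.
Step 5: p-value = 0.064610; compare to alpha = 0.1. reject H0.

U_X = 6, p = 0.064610, reject H0 at alpha = 0.1.


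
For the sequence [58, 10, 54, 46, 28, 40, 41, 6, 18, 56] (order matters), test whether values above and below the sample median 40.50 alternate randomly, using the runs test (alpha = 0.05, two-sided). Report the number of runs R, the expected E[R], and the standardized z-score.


Step 1: Compute median = 40.50; label A = above, B = below.
Labels in order: ABAABBABBA  (n_A = 5, n_B = 5)
Step 2: Count runs R = 7.
Step 3: Under H0 (random ordering), E[R] = 2*n_A*n_B/(n_A+n_B) + 1 = 2*5*5/10 + 1 = 6.0000.
        Var[R] = 2*n_A*n_B*(2*n_A*n_B - n_A - n_B) / ((n_A+n_B)^2 * (n_A+n_B-1)) = 2000/900 = 2.2222.
        SD[R] = 1.4907.
Step 4: Continuity-corrected z = (R - 0.5 - E[R]) / SD[R] = (7 - 0.5 - 6.0000) / 1.4907 = 0.3354.
Step 5: Two-sided p-value via normal approximation = 2*(1 - Phi(|z|)) = 0.737316.
Step 6: alpha = 0.05. fail to reject H0.

R = 7, z = 0.3354, p = 0.737316, fail to reject H0.


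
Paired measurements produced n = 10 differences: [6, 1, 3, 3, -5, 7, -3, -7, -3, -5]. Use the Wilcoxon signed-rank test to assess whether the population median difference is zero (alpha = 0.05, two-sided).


Step 1: Drop any zero differences (none here) and take |d_i|.
|d| = [6, 1, 3, 3, 5, 7, 3, 7, 3, 5]
Step 2: Midrank |d_i| (ties get averaged ranks).
ranks: |6|->8, |1|->1, |3|->3.5, |3|->3.5, |5|->6.5, |7|->9.5, |3|->3.5, |7|->9.5, |3|->3.5, |5|->6.5
Step 3: Attach original signs; sum ranks with positive sign and with negative sign.
W+ = 8 + 1 + 3.5 + 3.5 + 9.5 = 25.5
W- = 6.5 + 3.5 + 9.5 + 3.5 + 6.5 = 29.5
(Check: W+ + W- = 55 should equal n(n+1)/2 = 55.)
Step 4: Test statistic W = min(W+, W-) = 25.5.
Step 5: Ties in |d|, so use the tie-corrected normal approximation.
        E[W] = n(n+1)/4 = 10*11/4 = 27.5.
        Tie groups: |d|=3 (t=4), |d|=5 (t=2), |d|=7 (t=2); sum(t^3 - t) = 72.
        Var[W] = n(n+1)(2n+1)/24 - sum(t^3-t)/48 = 2310/24 - 72/48 = 94.75.
        z = (W - E[W]) / sqrt(Var[W]) = (25.5 - 27.5) / 9.7340 = -0.2055.
        Two-sided p = 2*Phi(z) = 0.837208.
Step 6: alpha = 0.05. fail to reject H0.

W+ = 25.5, W- = 29.5, W = min = 25.5, p = 0.837208, fail to reject H0.


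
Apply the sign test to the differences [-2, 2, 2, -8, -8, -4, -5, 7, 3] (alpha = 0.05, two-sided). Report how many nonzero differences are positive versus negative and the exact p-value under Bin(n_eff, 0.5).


Step 1: Discard zero differences. Original n = 9; n_eff = number of nonzero differences = 9.
Nonzero differences (with sign): -2, +2, +2, -8, -8, -4, -5, +7, +3
Step 2: Count signs: positive = 4, negative = 5.
Step 3: Under H0: P(positive) = 0.5, so the number of positives S ~ Bin(9, 0.5).
Step 4: Two-sided exact p-value = sum of Bin(9,0.5) probabilities at or below the observed probability = 1.000000.
Step 5: alpha = 0.05. fail to reject H0.

n_eff = 9, pos = 4, neg = 5, p = 1.000000, fail to reject H0.


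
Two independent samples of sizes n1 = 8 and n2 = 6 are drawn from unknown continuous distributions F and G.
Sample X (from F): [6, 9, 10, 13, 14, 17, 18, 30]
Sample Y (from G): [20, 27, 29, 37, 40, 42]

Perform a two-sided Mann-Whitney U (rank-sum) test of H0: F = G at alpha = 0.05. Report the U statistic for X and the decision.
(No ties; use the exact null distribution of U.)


Step 1: Combine and sort all 14 observations; assign midranks.
sorted (value, group): (6,X), (9,X), (10,X), (13,X), (14,X), (17,X), (18,X), (20,Y), (27,Y), (29,Y), (30,X), (37,Y), (40,Y), (42,Y)
ranks: 6->1, 9->2, 10->3, 13->4, 14->5, 17->6, 18->7, 20->8, 27->9, 29->10, 30->11, 37->12, 40->13, 42->14
Step 2: Rank sum for X: R1 = 1 + 2 + 3 + 4 + 5 + 6 + 7 + 11 = 39.
Step 3: U_X = R1 - n1(n1+1)/2 = 39 - 8*9/2 = 39 - 36 = 3.
       U_Y = n1*n2 - U_X = 48 - 3 = 45.
Step 4: No ties, so the exact null distribution of U (based on enumerating the C(14,8) = 3003 equally likely rank assignments) gives the two-sided p-value.
Step 5: p-value = 0.004662; compare to alpha = 0.05. reject H0.

U_X = 3, p = 0.004662, reject H0 at alpha = 0.05.


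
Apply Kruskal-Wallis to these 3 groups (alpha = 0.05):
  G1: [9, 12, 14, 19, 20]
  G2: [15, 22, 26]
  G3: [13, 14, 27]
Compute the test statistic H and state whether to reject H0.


Step 1: Combine all N = 11 observations and assign midranks.
sorted (value, group, rank): (9,G1,1), (12,G1,2), (13,G3,3), (14,G1,4.5), (14,G3,4.5), (15,G2,6), (19,G1,7), (20,G1,8), (22,G2,9), (26,G2,10), (27,G3,11)
Step 2: Sum ranks within each group.
R_1 = 22.5 (n_1 = 5)
R_2 = 25 (n_2 = 3)
R_3 = 18.5 (n_3 = 3)
Step 3: H = 12/(N(N+1)) * sum(R_i^2/n_i) - 3(N+1)
     = 12/(11*12) * (22.5^2/5 + 25^2/3 + 18.5^2/3) - 3*12
     = 0.090909 * 423.667 - 36
     = 2.515152.
Step 4: Ties present; correction factor C = 1 - 6/(11^3 - 11) = 0.995455. Corrected H = 2.515152 / 0.995455 = 2.526636.
Step 5: Under H0, H ~ chi^2(2); p-value = 0.282714.
Step 6: alpha = 0.05. fail to reject H0.

H = 2.5266, df = 2, p = 0.282714, fail to reject H0.


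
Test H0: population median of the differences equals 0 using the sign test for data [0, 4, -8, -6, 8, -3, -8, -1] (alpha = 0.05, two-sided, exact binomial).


Step 1: Discard zero differences. Original n = 8; n_eff = number of nonzero differences = 7.
Nonzero differences (with sign): +4, -8, -6, +8, -3, -8, -1
Step 2: Count signs: positive = 2, negative = 5.
Step 3: Under H0: P(positive) = 0.5, so the number of positives S ~ Bin(7, 0.5).
Step 4: Two-sided exact p-value = sum of Bin(7,0.5) probabilities at or below the observed probability = 0.453125.
Step 5: alpha = 0.05. fail to reject H0.

n_eff = 7, pos = 2, neg = 5, p = 0.453125, fail to reject H0.


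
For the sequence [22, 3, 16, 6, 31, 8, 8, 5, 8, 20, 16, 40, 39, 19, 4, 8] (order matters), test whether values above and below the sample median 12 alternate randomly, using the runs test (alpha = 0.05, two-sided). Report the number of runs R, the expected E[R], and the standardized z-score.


Step 1: Compute median = 12; label A = above, B = below.
Labels in order: ABABABBBBAAAAABB  (n_A = 8, n_B = 8)
Step 2: Count runs R = 8.
Step 3: Under H0 (random ordering), E[R] = 2*n_A*n_B/(n_A+n_B) + 1 = 2*8*8/16 + 1 = 9.0000.
        Var[R] = 2*n_A*n_B*(2*n_A*n_B - n_A - n_B) / ((n_A+n_B)^2 * (n_A+n_B-1)) = 14336/3840 = 3.7333.
        SD[R] = 1.9322.
Step 4: Continuity-corrected z = (R + 0.5 - E[R]) / SD[R] = (8 + 0.5 - 9.0000) / 1.9322 = -0.2588.
Step 5: Two-sided p-value via normal approximation = 2*(1 - Phi(|z|)) = 0.795809.
Step 6: alpha = 0.05. fail to reject H0.

R = 8, z = -0.2588, p = 0.795809, fail to reject H0.


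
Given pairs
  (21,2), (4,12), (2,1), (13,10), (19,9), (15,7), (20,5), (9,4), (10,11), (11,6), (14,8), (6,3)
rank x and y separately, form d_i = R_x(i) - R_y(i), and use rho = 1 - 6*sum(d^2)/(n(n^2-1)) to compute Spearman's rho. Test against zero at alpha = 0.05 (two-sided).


Step 1: Rank x and y separately (midranks; no ties here).
rank(x): 21->12, 4->2, 2->1, 13->7, 19->10, 15->9, 20->11, 9->4, 10->5, 11->6, 14->8, 6->3
rank(y): 2->2, 12->12, 1->1, 10->10, 9->9, 7->7, 5->5, 4->4, 11->11, 6->6, 8->8, 3->3
Step 2: d_i = R_x(i) - R_y(i); compute d_i^2.
  (12-2)^2=100, (2-12)^2=100, (1-1)^2=0, (7-10)^2=9, (10-9)^2=1, (9-7)^2=4, (11-5)^2=36, (4-4)^2=0, (5-11)^2=36, (6-6)^2=0, (8-8)^2=0, (3-3)^2=0
sum(d^2) = 286.
Step 3: rho = 1 - 6*286 / (12*(12^2 - 1)) = 1 - 1716/1716 = 0.000000.
Step 4: Under H0, t = rho * sqrt((n-2)/(1-rho^2)) = 0.0000 ~ t(10).
Step 5: Two-sided p-value from the t-distribution with 10 df = 1.000000.
Step 6: alpha = 0.05. fail to reject H0.

rho = 0.0000, p = 1.000000, fail to reject H0 at alpha = 0.05.


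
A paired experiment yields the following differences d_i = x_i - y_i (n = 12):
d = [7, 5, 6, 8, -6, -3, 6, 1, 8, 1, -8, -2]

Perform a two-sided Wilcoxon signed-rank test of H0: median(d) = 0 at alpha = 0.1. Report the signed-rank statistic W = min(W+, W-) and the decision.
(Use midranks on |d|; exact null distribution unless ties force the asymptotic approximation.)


Step 1: Drop any zero differences (none here) and take |d_i|.
|d| = [7, 5, 6, 8, 6, 3, 6, 1, 8, 1, 8, 2]
Step 2: Midrank |d_i| (ties get averaged ranks).
ranks: |7|->9, |5|->5, |6|->7, |8|->11, |6|->7, |3|->4, |6|->7, |1|->1.5, |8|->11, |1|->1.5, |8|->11, |2|->3
Step 3: Attach original signs; sum ranks with positive sign and with negative sign.
W+ = 9 + 5 + 7 + 11 + 7 + 1.5 + 11 + 1.5 = 53
W- = 7 + 4 + 11 + 3 = 25
(Check: W+ + W- = 78 should equal n(n+1)/2 = 78.)
Step 4: Test statistic W = min(W+, W-) = 25.
Step 5: Ties in |d|, so use the tie-corrected normal approximation.
        E[W] = n(n+1)/4 = 12*13/4 = 39.
        Tie groups: |d|=1 (t=2), |d|=6 (t=3), |d|=8 (t=3); sum(t^3 - t) = 54.
        Var[W] = n(n+1)(2n+1)/24 - sum(t^3-t)/48 = 3900/24 - 54/48 = 161.375.
        z = (W - E[W]) / sqrt(Var[W]) = (25 - 39) / 12.7033 = -1.1021.
        Two-sided p = 2*Phi(z) = 0.270430.
Step 6: alpha = 0.1. fail to reject H0.

W+ = 53, W- = 25, W = min = 25, p = 0.270430, fail to reject H0.


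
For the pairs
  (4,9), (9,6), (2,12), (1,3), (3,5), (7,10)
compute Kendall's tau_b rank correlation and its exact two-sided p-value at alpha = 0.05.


Step 1: Enumerate the 15 unordered pairs (i,j) with i<j and classify each by sign(x_j-x_i) * sign(y_j-y_i).
  (1,2):dx=+5,dy=-3->D; (1,3):dx=-2,dy=+3->D; (1,4):dx=-3,dy=-6->C; (1,5):dx=-1,dy=-4->C
  (1,6):dx=+3,dy=+1->C; (2,3):dx=-7,dy=+6->D; (2,4):dx=-8,dy=-3->C; (2,5):dx=-6,dy=-1->C
  (2,6):dx=-2,dy=+4->D; (3,4):dx=-1,dy=-9->C; (3,5):dx=+1,dy=-7->D; (3,6):dx=+5,dy=-2->D
  (4,5):dx=+2,dy=+2->C; (4,6):dx=+6,dy=+7->C; (5,6):dx=+4,dy=+5->C
Step 2: C = 9, D = 6, total pairs = 15.
Step 3: tau = (C - D)/(n(n-1)/2) = (9 - 6)/15 = 0.200000.
Step 4: Exact two-sided p-value (enumerate n! = 720 permutations of y under H0): p = 0.719444.
Step 5: alpha = 0.05. fail to reject H0.

tau_b = 0.2000 (C=9, D=6), p = 0.719444, fail to reject H0.
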